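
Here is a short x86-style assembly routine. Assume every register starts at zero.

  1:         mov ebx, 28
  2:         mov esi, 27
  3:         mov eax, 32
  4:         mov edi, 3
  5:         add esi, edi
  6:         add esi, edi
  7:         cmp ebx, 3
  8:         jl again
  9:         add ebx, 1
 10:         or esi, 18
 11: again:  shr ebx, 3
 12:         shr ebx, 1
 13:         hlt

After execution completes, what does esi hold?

51

mov ebx, 28 → ebx=28
mov esi, 27 → esi=27
mov eax, 32 → eax=32
mov edi, 3 → edi=3
add esi, edi → esi=27+3=30
add esi, edi → esi=30+3=33
cmp ebx, 3  (cmp 28,3)
jl again: not taken
add ebx, 1 → ebx=28+1=29
or esi, 18 → esi=33|18=51
shr ebx, 3 → ebx=29>>3=3
shr ebx, 1 → ebx=3>>1=1
halt.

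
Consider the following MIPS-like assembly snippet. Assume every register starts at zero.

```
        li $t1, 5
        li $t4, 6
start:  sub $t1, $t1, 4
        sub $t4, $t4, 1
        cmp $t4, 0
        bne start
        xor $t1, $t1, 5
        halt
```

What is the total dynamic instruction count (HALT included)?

after li $t1, 5: $t1=5
after li $t4, 6: $t4=6
after sub $t1, $t1, 4: $t1=5-4=1
after sub $t4, $t4, 1: $t4=6-1=5
cmp $t4, 0  (cmp 5,0)
bne start: taken
after sub $t1, $t1, 4: $t1=1-4=-3
after sub $t4, $t4, 1: $t4=5-1=4
cmp $t4, 0  (cmp 4,0)
bne start: taken
after sub $t1, $t1, 4: $t1=(-3)-4=-7
after sub $t4, $t4, 1: $t4=4-1=3
cmp $t4, 0  (cmp 3,0)
bne start: taken
after sub $t1, $t1, 4: $t1=(-7)-4=-11
after sub $t4, $t4, 1: $t4=3-1=2
cmp $t4, 0  (cmp 2,0)
bne start: taken
after sub $t1, $t1, 4: $t1=(-11)-4=-15
after sub $t4, $t4, 1: $t4=2-1=1
cmp $t4, 0  (cmp 1,0)
bne start: taken
after sub $t1, $t1, 4: $t1=(-15)-4=-19
after sub $t4, $t4, 1: $t4=1-1=0
cmp $t4, 0  (cmp 0,0)
bne start: not taken
after xor $t1, $t1, 5: $t1=(-19)^5=-24
halt.
Total executed instructions: 28.

28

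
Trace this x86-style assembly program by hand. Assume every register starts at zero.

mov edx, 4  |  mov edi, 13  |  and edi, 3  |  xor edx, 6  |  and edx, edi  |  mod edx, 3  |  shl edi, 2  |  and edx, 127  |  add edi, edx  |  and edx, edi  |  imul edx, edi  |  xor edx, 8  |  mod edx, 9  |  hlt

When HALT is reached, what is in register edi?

4

edx=4
edi=13
edi=13&3=1
edx=4^6=2
edx=2&1=0
edx=0%3=0
edi=1<<2=4
edx=0&127=0
edi=4+0=4
edx=0&4=0
edx=0*4=0
edx=0^8=8
edx=8%9=8
halt.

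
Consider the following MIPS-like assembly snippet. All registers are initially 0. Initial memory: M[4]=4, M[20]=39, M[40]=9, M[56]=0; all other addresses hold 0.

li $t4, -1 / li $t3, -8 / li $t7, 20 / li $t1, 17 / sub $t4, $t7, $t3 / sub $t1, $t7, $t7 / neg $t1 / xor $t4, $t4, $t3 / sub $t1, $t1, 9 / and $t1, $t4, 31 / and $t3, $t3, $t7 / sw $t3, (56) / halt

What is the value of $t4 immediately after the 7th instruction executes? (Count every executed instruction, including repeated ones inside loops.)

li $t4, -1 → $t4=-1
li $t3, -8 → $t3=-8
li $t7, 20 → $t7=20
li $t1, 17 → $t1=17
sub $t4, $t7, $t3 → $t4=20-(-8)=28
sub $t1, $t7, $t7 → $t1=20-20=0
neg $t1 → $t1=-(0)=0
After step 7: $t4 = 28.

28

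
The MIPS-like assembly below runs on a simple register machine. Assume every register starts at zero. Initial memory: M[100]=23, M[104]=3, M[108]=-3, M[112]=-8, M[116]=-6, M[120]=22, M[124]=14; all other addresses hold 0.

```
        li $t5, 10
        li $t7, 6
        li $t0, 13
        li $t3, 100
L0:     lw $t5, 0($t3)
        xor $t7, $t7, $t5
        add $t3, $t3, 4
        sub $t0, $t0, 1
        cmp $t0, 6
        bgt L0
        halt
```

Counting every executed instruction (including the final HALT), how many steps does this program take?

47

li $t5, 10 → $t5=10
li $t7, 6 → $t7=6
li $t0, 13 → $t0=13
li $t3, 100 → $t3=100
lw $t5, 0($t3) → $t5=M[100]=23
xor $t7, $t7, $t5 → $t7=6^23=17
add $t3, $t3, 4 → $t3=100+4=104
sub $t0, $t0, 1 → $t0=13-1=12
cmp $t0, 6  (cmp 12,6)
bgt L0: taken
lw $t5, 0($t3) → $t5=M[104]=3
xor $t7, $t7, $t5 → $t7=17^3=18
add $t3, $t3, 4 → $t3=104+4=108
sub $t0, $t0, 1 → $t0=12-1=11
cmp $t0, 6  (cmp 11,6)
bgt L0: taken
lw $t5, 0($t3) → $t5=M[108]=-3
xor $t7, $t7, $t5 → $t7=18^(-3)=-17
add $t3, $t3, 4 → $t3=108+4=112
sub $t0, $t0, 1 → $t0=11-1=10
cmp $t0, 6  (cmp 10,6)
bgt L0: taken
lw $t5, 0($t3) → $t5=M[112]=-8
xor $t7, $t7, $t5 → $t7=(-17)^(-8)=23
add $t3, $t3, 4 → $t3=112+4=116
sub $t0, $t0, 1 → $t0=10-1=9
cmp $t0, 6  (cmp 9,6)
bgt L0: taken
lw $t5, 0($t3) → $t5=M[116]=-6
xor $t7, $t7, $t5 → $t7=23^(-6)=-19
add $t3, $t3, 4 → $t3=116+4=120
sub $t0, $t0, 1 → $t0=9-1=8
cmp $t0, 6  (cmp 8,6)
bgt L0: taken
lw $t5, 0($t3) → $t5=M[120]=22
xor $t7, $t7, $t5 → $t7=(-19)^22=-5
add $t3, $t3, 4 → $t3=120+4=124
sub $t0, $t0, 1 → $t0=8-1=7
cmp $t0, 6  (cmp 7,6)
bgt L0: taken
lw $t5, 0($t3) → $t5=M[124]=14
xor $t7, $t7, $t5 → $t7=(-5)^14=-11
add $t3, $t3, 4 → $t3=124+4=128
sub $t0, $t0, 1 → $t0=7-1=6
cmp $t0, 6  (cmp 6,6)
bgt L0: not taken
halt.
Total executed instructions: 47.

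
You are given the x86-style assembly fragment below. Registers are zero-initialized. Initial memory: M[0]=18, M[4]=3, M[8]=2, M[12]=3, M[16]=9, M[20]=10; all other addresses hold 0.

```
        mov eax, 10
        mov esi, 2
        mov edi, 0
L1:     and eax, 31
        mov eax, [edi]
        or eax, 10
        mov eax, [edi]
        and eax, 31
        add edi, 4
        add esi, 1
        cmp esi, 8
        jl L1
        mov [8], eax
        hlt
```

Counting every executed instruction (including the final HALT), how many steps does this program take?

mov eax, 10 → eax=10
mov esi, 2 → esi=2
mov edi, 0 → edi=0
and eax, 31 → eax=10&31=10
mov eax, [edi] → eax=M[0]=18
or eax, 10 → eax=18|10=26
mov eax, [edi] → eax=M[0]=18
and eax, 31 → eax=18&31=18
add edi, 4 → edi=0+4=4
add esi, 1 → esi=2+1=3
cmp esi, 8  (cmp 3,8)
jl L1: taken
and eax, 31 → eax=18&31=18
mov eax, [edi] → eax=M[4]=3
or eax, 10 → eax=3|10=11
mov eax, [edi] → eax=M[4]=3
and eax, 31 → eax=3&31=3
add edi, 4 → edi=4+4=8
add esi, 1 → esi=3+1=4
cmp esi, 8  (cmp 4,8)
jl L1: taken
and eax, 31 → eax=3&31=3
mov eax, [edi] → eax=M[8]=2
or eax, 10 → eax=2|10=10
mov eax, [edi] → eax=M[8]=2
and eax, 31 → eax=2&31=2
add edi, 4 → edi=8+4=12
add esi, 1 → esi=4+1=5
cmp esi, 8  (cmp 5,8)
jl L1: taken
and eax, 31 → eax=2&31=2
mov eax, [edi] → eax=M[12]=3
or eax, 10 → eax=3|10=11
mov eax, [edi] → eax=M[12]=3
and eax, 31 → eax=3&31=3
add edi, 4 → edi=12+4=16
add esi, 1 → esi=5+1=6
cmp esi, 8  (cmp 6,8)
jl L1: taken
and eax, 31 → eax=3&31=3
mov eax, [edi] → eax=M[16]=9
or eax, 10 → eax=9|10=11
mov eax, [edi] → eax=M[16]=9
and eax, 31 → eax=9&31=9
add edi, 4 → edi=16+4=20
add esi, 1 → esi=6+1=7
cmp esi, 8  (cmp 7,8)
jl L1: taken
and eax, 31 → eax=9&31=9
mov eax, [edi] → eax=M[20]=10
or eax, 10 → eax=10|10=10
mov eax, [edi] → eax=M[20]=10
and eax, 31 → eax=10&31=10
add edi, 4 → edi=20+4=24
add esi, 1 → esi=7+1=8
cmp esi, 8  (cmp 8,8)
jl L1: not taken
mov [8], eax → M[8]=10
halt.
Total executed instructions: 59.

59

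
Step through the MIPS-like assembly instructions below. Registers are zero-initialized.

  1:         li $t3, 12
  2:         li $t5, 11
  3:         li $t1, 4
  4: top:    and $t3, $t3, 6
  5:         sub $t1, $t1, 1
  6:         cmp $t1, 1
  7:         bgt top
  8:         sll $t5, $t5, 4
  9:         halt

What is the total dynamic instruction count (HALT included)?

17

$t3=12
$t5=11
$t1=4
$t3=12&6=4
$t1=4-1=3
cmp $t1, 1  (cmp 3,1)
bgt top: taken
$t3=4&6=4
$t1=3-1=2
cmp $t1, 1  (cmp 2,1)
bgt top: taken
$t3=4&6=4
$t1=2-1=1
cmp $t1, 1  (cmp 1,1)
bgt top: not taken
$t5=11<<4=176
halt.
Total executed instructions: 17.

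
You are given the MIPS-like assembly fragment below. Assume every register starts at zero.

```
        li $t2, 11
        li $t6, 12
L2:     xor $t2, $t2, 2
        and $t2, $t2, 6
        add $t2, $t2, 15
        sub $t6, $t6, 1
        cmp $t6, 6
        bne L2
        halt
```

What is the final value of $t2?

$t2=11
$t6=12
$t2=11^2=9
$t2=9&6=0
$t2=0+15=15
$t6=12-1=11
cmp $t6, 6  (cmp 11,6)
bne L2: taken
$t2=15^2=13
$t2=13&6=4
$t2=4+15=19
$t6=11-1=10
cmp $t6, 6  (cmp 10,6)
bne L2: taken
$t2=19^2=17
$t2=17&6=0
$t2=0+15=15
$t6=10-1=9
cmp $t6, 6  (cmp 9,6)
bne L2: taken
$t2=15^2=13
$t2=13&6=4
$t2=4+15=19
$t6=9-1=8
cmp $t6, 6  (cmp 8,6)
bne L2: taken
$t2=19^2=17
$t2=17&6=0
$t2=0+15=15
$t6=8-1=7
cmp $t6, 6  (cmp 7,6)
bne L2: taken
$t2=15^2=13
$t2=13&6=4
$t2=4+15=19
$t6=7-1=6
cmp $t6, 6  (cmp 6,6)
bne L2: not taken
halt.

19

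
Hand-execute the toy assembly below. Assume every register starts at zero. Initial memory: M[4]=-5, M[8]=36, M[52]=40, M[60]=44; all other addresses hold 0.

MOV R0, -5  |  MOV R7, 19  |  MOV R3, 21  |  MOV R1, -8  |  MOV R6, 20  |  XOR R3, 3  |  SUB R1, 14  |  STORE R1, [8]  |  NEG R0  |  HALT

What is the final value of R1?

-22

R0=-5
R7=19
R3=21
R1=-8
R6=20
R3=21^3=22
R1=(-8)-14=-22
STORE R1, [8] → M[8]=-22
R0=-(-5)=5
halt.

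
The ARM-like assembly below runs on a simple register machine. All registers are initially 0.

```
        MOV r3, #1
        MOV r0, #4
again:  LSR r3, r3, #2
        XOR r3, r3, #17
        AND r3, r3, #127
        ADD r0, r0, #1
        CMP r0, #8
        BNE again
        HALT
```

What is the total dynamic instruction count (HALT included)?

27

MOV r3, #1 → r3=1
MOV r0, #4 → r0=4
LSR r3, r3, #2 → r3=1>>2=0
XOR r3, r3, #17 → r3=0^17=17
AND r3, r3, #127 → r3=17&127=17
ADD r0, r0, #1 → r0=4+1=5
CMP r0, #8  (cmp 5,8)
BNE again: taken
LSR r3, r3, #2 → r3=17>>2=4
XOR r3, r3, #17 → r3=4^17=21
AND r3, r3, #127 → r3=21&127=21
ADD r0, r0, #1 → r0=5+1=6
CMP r0, #8  (cmp 6,8)
BNE again: taken
LSR r3, r3, #2 → r3=21>>2=5
XOR r3, r3, #17 → r3=5^17=20
AND r3, r3, #127 → r3=20&127=20
ADD r0, r0, #1 → r0=6+1=7
CMP r0, #8  (cmp 7,8)
BNE again: taken
LSR r3, r3, #2 → r3=20>>2=5
XOR r3, r3, #17 → r3=5^17=20
AND r3, r3, #127 → r3=20&127=20
ADD r0, r0, #1 → r0=7+1=8
CMP r0, #8  (cmp 8,8)
BNE again: not taken
halt.
Total executed instructions: 27.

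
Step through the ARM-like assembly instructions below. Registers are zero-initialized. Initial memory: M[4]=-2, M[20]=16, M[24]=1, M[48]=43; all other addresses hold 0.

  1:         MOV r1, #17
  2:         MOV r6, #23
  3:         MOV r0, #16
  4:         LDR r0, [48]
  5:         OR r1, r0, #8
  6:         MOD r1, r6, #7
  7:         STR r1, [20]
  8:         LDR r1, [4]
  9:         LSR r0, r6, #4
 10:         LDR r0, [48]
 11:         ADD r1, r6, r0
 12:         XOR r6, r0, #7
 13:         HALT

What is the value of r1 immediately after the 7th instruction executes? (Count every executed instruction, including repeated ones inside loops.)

2

after MOV r1, #17: r1=17
after MOV r6, #23: r6=23
after MOV r0, #16: r0=16
after LDR r0, [48]: r0=M[48]=43
after OR r1, r0, #8: r1=43|8=43
after MOD r1, r6, #7: r1=23%7=2
STR r1, [20] → M[20]=2
After step 7: r1 = 2.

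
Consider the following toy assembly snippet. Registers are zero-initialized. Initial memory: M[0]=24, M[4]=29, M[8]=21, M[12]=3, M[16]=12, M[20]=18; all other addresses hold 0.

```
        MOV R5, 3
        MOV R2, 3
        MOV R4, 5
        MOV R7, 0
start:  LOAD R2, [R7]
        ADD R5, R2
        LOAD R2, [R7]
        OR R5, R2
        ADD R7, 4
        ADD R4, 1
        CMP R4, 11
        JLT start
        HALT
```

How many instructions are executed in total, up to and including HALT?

MOV R5, 3 → R5=3
MOV R2, 3 → R2=3
MOV R4, 5 → R4=5
MOV R7, 0 → R7=0
LOAD R2, [R7] → R2=M[0]=24
ADD R5, R2 → R5=3+24=27
LOAD R2, [R7] → R2=M[0]=24
OR R5, R2 → R5=27|24=27
ADD R7, 4 → R7=0+4=4
ADD R4, 1 → R4=5+1=6
CMP R4, 11  (cmp 6,11)
JLT start: taken
LOAD R2, [R7] → R2=M[4]=29
ADD R5, R2 → R5=27+29=56
LOAD R2, [R7] → R2=M[4]=29
OR R5, R2 → R5=56|29=61
ADD R7, 4 → R7=4+4=8
ADD R4, 1 → R4=6+1=7
CMP R4, 11  (cmp 7,11)
JLT start: taken
LOAD R2, [R7] → R2=M[8]=21
ADD R5, R2 → R5=61+21=82
LOAD R2, [R7] → R2=M[8]=21
OR R5, R2 → R5=82|21=87
ADD R7, 4 → R7=8+4=12
ADD R4, 1 → R4=7+1=8
CMP R4, 11  (cmp 8,11)
JLT start: taken
LOAD R2, [R7] → R2=M[12]=3
ADD R5, R2 → R5=87+3=90
LOAD R2, [R7] → R2=M[12]=3
OR R5, R2 → R5=90|3=91
ADD R7, 4 → R7=12+4=16
ADD R4, 1 → R4=8+1=9
CMP R4, 11  (cmp 9,11)
JLT start: taken
LOAD R2, [R7] → R2=M[16]=12
ADD R5, R2 → R5=91+12=103
LOAD R2, [R7] → R2=M[16]=12
OR R5, R2 → R5=103|12=111
ADD R7, 4 → R7=16+4=20
ADD R4, 1 → R4=9+1=10
CMP R4, 11  (cmp 10,11)
JLT start: taken
LOAD R2, [R7] → R2=M[20]=18
ADD R5, R2 → R5=111+18=129
LOAD R2, [R7] → R2=M[20]=18
OR R5, R2 → R5=129|18=147
ADD R7, 4 → R7=20+4=24
ADD R4, 1 → R4=10+1=11
CMP R4, 11  (cmp 11,11)
JLT start: not taken
halt.
Total executed instructions: 53.

53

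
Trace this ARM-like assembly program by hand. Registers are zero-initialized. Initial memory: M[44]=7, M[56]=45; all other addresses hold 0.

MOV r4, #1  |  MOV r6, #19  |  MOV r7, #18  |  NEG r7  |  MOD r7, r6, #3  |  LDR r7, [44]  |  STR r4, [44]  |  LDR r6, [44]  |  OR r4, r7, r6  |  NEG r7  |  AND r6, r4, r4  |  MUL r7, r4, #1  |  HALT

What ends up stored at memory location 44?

1

MOV r4, #1 → r4=1
MOV r6, #19 → r6=19
MOV r7, #18 → r7=18
NEG r7 → r7=-(18)=-18
MOD r7, r6, #3 → r7=19%3=1
LDR r7, [44] → r7=M[44]=7
STR r4, [44] → M[44]=1
LDR r6, [44] → r6=M[44]=1
OR r4, r7, r6 → r4=7|1=7
NEG r7 → r7=-(7)=-7
AND r6, r4, r4 → r6=7&7=7
MUL r7, r4, #1 → r7=7*1=7
halt.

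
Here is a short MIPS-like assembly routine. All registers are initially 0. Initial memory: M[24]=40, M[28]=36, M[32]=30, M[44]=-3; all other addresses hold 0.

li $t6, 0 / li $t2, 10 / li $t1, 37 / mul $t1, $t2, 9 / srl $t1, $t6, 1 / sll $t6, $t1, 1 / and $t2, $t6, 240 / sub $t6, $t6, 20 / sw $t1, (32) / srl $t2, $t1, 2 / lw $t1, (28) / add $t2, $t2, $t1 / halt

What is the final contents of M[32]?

$t6=0
$t2=10
$t1=37
$t1=10*9=90
$t1=0>>1=0
$t6=0<<1=0
$t2=0&240=0
$t6=0-20=-20
sw $t1, (32) → M[32]=0
$t2=0>>2=0
$t1=M[28]=36
$t2=0+36=36
halt.

0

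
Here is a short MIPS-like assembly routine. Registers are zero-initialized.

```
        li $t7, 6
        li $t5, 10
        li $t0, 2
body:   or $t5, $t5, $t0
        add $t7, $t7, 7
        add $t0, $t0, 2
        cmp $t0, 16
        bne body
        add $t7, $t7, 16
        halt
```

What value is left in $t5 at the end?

14

li $t7, 6 → $t7=6
li $t5, 10 → $t5=10
li $t0, 2 → $t0=2
or $t5, $t5, $t0 → $t5=10|2=10
add $t7, $t7, 7 → $t7=6+7=13
add $t0, $t0, 2 → $t0=2+2=4
cmp $t0, 16  (cmp 4,16)
bne body: taken
or $t5, $t5, $t0 → $t5=10|4=14
add $t7, $t7, 7 → $t7=13+7=20
add $t0, $t0, 2 → $t0=4+2=6
cmp $t0, 16  (cmp 6,16)
bne body: taken
or $t5, $t5, $t0 → $t5=14|6=14
add $t7, $t7, 7 → $t7=20+7=27
add $t0, $t0, 2 → $t0=6+2=8
cmp $t0, 16  (cmp 8,16)
bne body: taken
or $t5, $t5, $t0 → $t5=14|8=14
add $t7, $t7, 7 → $t7=27+7=34
add $t0, $t0, 2 → $t0=8+2=10
cmp $t0, 16  (cmp 10,16)
bne body: taken
or $t5, $t5, $t0 → $t5=14|10=14
add $t7, $t7, 7 → $t7=34+7=41
add $t0, $t0, 2 → $t0=10+2=12
cmp $t0, 16  (cmp 12,16)
bne body: taken
or $t5, $t5, $t0 → $t5=14|12=14
add $t7, $t7, 7 → $t7=41+7=48
add $t0, $t0, 2 → $t0=12+2=14
cmp $t0, 16  (cmp 14,16)
bne body: taken
or $t5, $t5, $t0 → $t5=14|14=14
add $t7, $t7, 7 → $t7=48+7=55
add $t0, $t0, 2 → $t0=14+2=16
cmp $t0, 16  (cmp 16,16)
bne body: not taken
add $t7, $t7, 16 → $t7=55+16=71
halt.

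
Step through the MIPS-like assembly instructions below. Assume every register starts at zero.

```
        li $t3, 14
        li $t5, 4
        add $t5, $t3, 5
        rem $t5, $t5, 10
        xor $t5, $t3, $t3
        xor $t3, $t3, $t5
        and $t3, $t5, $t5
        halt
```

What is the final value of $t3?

0

$t3=14
$t5=4
$t5=14+5=19
$t5=19%10=9
$t5=14^14=0
$t3=14^0=14
$t3=0&0=0
halt.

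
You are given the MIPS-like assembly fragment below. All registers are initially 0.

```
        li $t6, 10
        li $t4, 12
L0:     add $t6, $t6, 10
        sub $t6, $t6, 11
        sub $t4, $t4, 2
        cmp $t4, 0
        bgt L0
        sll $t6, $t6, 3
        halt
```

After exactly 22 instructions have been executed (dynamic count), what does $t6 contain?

li $t6, 10 → $t6=10
li $t4, 12 → $t4=12
add $t6, $t6, 10 → $t6=10+10=20
sub $t6, $t6, 11 → $t6=20-11=9
sub $t4, $t4, 2 → $t4=12-2=10
cmp $t4, 0  (cmp 10,0)
bgt L0: taken
add $t6, $t6, 10 → $t6=9+10=19
sub $t6, $t6, 11 → $t6=19-11=8
sub $t4, $t4, 2 → $t4=10-2=8
cmp $t4, 0  (cmp 8,0)
bgt L0: taken
add $t6, $t6, 10 → $t6=8+10=18
sub $t6, $t6, 11 → $t6=18-11=7
sub $t4, $t4, 2 → $t4=8-2=6
cmp $t4, 0  (cmp 6,0)
bgt L0: taken
add $t6, $t6, 10 → $t6=7+10=17
sub $t6, $t6, 11 → $t6=17-11=6
sub $t4, $t4, 2 → $t4=6-2=4
cmp $t4, 0  (cmp 4,0)
bgt L0: taken
After step 22: $t6 = 6.

6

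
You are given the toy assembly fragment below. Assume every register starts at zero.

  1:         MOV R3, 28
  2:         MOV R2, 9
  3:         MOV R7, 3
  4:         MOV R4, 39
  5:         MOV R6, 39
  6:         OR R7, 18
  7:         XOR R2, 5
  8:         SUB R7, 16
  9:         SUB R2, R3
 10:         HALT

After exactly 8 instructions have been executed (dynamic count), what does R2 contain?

R3=28
R2=9
R7=3
R4=39
R6=39
R7=3|18=19
R2=9^5=12
R7=19-16=3
After step 8: R2 = 12.

12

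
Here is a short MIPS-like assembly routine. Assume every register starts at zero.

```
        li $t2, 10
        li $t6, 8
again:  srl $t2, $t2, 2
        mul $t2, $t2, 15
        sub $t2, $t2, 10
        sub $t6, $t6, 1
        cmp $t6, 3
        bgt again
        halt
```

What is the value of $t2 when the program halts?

3155

$t2=10
$t6=8
$t2=10>>2=2
$t2=2*15=30
$t2=30-10=20
$t6=8-1=7
cmp $t6, 3  (cmp 7,3)
bgt again: taken
$t2=20>>2=5
$t2=5*15=75
$t2=75-10=65
$t6=7-1=6
cmp $t6, 3  (cmp 6,3)
bgt again: taken
$t2=65>>2=16
$t2=16*15=240
$t2=240-10=230
$t6=6-1=5
cmp $t6, 3  (cmp 5,3)
bgt again: taken
$t2=230>>2=57
$t2=57*15=855
$t2=855-10=845
$t6=5-1=4
cmp $t6, 3  (cmp 4,3)
bgt again: taken
$t2=845>>2=211
$t2=211*15=3165
$t2=3165-10=3155
$t6=4-1=3
cmp $t6, 3  (cmp 3,3)
bgt again: not taken
halt.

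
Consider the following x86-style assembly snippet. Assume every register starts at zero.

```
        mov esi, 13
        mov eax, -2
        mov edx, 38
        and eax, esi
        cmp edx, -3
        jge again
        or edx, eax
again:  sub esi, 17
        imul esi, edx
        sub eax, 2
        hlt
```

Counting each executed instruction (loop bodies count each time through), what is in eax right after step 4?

after mov esi, 13: esi=13
after mov eax, -2: eax=-2
after mov edx, 38: edx=38
after and eax, esi: eax=(-2)&13=12
After step 4: eax = 12.

12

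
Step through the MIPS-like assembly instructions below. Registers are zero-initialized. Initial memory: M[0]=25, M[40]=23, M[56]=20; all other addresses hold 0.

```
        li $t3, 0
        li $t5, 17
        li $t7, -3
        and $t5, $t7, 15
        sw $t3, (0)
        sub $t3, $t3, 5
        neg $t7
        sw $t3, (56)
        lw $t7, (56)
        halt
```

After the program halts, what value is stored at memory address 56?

-5

$t3=0
$t5=17
$t7=-3
$t5=(-3)&15=13
sw $t3, (0) → M[0]=0
$t3=0-5=-5
$t7=-(-3)=3
sw $t3, (56) → M[56]=-5
$t7=M[56]=-5
halt.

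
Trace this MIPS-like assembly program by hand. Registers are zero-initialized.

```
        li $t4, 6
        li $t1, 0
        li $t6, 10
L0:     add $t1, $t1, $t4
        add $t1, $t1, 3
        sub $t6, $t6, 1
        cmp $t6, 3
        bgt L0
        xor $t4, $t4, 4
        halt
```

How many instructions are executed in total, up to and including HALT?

40

after li $t4, 6: $t4=6
after li $t1, 0: $t1=0
after li $t6, 10: $t6=10
after add $t1, $t1, $t4: $t1=0+6=6
after add $t1, $t1, 3: $t1=6+3=9
after sub $t6, $t6, 1: $t6=10-1=9
cmp $t6, 3  (cmp 9,3)
bgt L0: taken
after add $t1, $t1, $t4: $t1=9+6=15
after add $t1, $t1, 3: $t1=15+3=18
after sub $t6, $t6, 1: $t6=9-1=8
cmp $t6, 3  (cmp 8,3)
bgt L0: taken
after add $t1, $t1, $t4: $t1=18+6=24
after add $t1, $t1, 3: $t1=24+3=27
after sub $t6, $t6, 1: $t6=8-1=7
cmp $t6, 3  (cmp 7,3)
bgt L0: taken
after add $t1, $t1, $t4: $t1=27+6=33
after add $t1, $t1, 3: $t1=33+3=36
after sub $t6, $t6, 1: $t6=7-1=6
cmp $t6, 3  (cmp 6,3)
bgt L0: taken
after add $t1, $t1, $t4: $t1=36+6=42
after add $t1, $t1, 3: $t1=42+3=45
after sub $t6, $t6, 1: $t6=6-1=5
cmp $t6, 3  (cmp 5,3)
bgt L0: taken
after add $t1, $t1, $t4: $t1=45+6=51
after add $t1, $t1, 3: $t1=51+3=54
after sub $t6, $t6, 1: $t6=5-1=4
cmp $t6, 3  (cmp 4,3)
bgt L0: taken
after add $t1, $t1, $t4: $t1=54+6=60
after add $t1, $t1, 3: $t1=60+3=63
after sub $t6, $t6, 1: $t6=4-1=3
cmp $t6, 3  (cmp 3,3)
bgt L0: not taken
after xor $t4, $t4, 4: $t4=6^4=2
halt.
Total executed instructions: 40.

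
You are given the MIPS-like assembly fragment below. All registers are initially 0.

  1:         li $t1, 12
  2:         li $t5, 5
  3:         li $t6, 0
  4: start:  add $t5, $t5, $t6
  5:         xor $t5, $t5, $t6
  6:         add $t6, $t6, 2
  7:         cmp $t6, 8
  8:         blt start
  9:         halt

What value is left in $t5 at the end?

after li $t1, 12: $t1=12
after li $t5, 5: $t5=5
after li $t6, 0: $t6=0
after add $t5, $t5, $t6: $t5=5+0=5
after xor $t5, $t5, $t6: $t5=5^0=5
after add $t6, $t6, 2: $t6=0+2=2
cmp $t6, 8  (cmp 2,8)
blt start: taken
after add $t5, $t5, $t6: $t5=5+2=7
after xor $t5, $t5, $t6: $t5=7^2=5
after add $t6, $t6, 2: $t6=2+2=4
cmp $t6, 8  (cmp 4,8)
blt start: taken
after add $t5, $t5, $t6: $t5=5+4=9
after xor $t5, $t5, $t6: $t5=9^4=13
after add $t6, $t6, 2: $t6=4+2=6
cmp $t6, 8  (cmp 6,8)
blt start: taken
after add $t5, $t5, $t6: $t5=13+6=19
after xor $t5, $t5, $t6: $t5=19^6=21
after add $t6, $t6, 2: $t6=6+2=8
cmp $t6, 8  (cmp 8,8)
blt start: not taken
halt.

21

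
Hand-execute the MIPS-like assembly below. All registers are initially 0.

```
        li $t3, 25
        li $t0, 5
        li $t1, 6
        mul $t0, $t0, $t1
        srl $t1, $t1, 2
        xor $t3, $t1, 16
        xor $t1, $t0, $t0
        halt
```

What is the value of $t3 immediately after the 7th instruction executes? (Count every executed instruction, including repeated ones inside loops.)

17

after li $t3, 25: $t3=25
after li $t0, 5: $t0=5
after li $t1, 6: $t1=6
after mul $t0, $t0, $t1: $t0=5*6=30
after srl $t1, $t1, 2: $t1=6>>2=1
after xor $t3, $t1, 16: $t3=1^16=17
after xor $t1, $t0, $t0: $t1=30^30=0
After step 7: $t3 = 17.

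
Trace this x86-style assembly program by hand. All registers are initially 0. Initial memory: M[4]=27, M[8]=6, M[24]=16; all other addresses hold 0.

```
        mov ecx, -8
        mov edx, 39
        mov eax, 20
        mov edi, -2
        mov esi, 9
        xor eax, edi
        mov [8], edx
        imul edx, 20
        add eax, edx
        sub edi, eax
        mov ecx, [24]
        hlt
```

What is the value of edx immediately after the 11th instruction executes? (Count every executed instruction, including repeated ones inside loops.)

ecx=-8
edx=39
eax=20
edi=-2
esi=9
eax=20^(-2)=-22
mov [8], edx → M[8]=39
edx=39*20=780
eax=(-22)+780=758
edi=(-2)-758=-760
ecx=M[24]=16
After step 11: edx = 780.

780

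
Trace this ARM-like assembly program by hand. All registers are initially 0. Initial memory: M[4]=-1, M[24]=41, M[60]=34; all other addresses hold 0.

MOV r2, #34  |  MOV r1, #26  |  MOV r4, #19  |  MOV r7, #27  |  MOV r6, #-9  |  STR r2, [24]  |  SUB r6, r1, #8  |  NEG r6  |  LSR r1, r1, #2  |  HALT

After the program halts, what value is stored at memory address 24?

r2=34
r1=26
r4=19
r7=27
r6=-9
STR r2, [24] → M[24]=34
r6=26-8=18
r6=-(18)=-18
r1=26>>2=6
halt.

34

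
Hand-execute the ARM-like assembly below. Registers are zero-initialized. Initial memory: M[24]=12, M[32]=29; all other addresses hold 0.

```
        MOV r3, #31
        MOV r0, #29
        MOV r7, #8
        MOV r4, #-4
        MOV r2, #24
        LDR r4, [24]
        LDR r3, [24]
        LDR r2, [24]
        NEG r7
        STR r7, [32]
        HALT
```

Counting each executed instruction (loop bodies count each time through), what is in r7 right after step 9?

-8

MOV r3, #31 → r3=31
MOV r0, #29 → r0=29
MOV r7, #8 → r7=8
MOV r4, #-4 → r4=-4
MOV r2, #24 → r2=24
LDR r4, [24] → r4=M[24]=12
LDR r3, [24] → r3=M[24]=12
LDR r2, [24] → r2=M[24]=12
NEG r7 → r7=-(8)=-8
After step 9: r7 = -8.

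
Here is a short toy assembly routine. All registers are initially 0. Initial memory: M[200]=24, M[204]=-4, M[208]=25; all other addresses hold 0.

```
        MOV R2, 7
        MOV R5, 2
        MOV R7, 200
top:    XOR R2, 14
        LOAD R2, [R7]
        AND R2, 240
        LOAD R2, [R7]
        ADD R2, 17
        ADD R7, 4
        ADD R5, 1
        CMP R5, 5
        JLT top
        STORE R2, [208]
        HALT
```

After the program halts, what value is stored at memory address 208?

42

after MOV R2, 7: R2=7
after MOV R5, 2: R5=2
after MOV R7, 200: R7=200
after XOR R2, 14: R2=7^14=9
after LOAD R2, [R7]: R2=M[200]=24
after AND R2, 240: R2=24&240=16
after LOAD R2, [R7]: R2=M[200]=24
after ADD R2, 17: R2=24+17=41
after ADD R7, 4: R7=200+4=204
after ADD R5, 1: R5=2+1=3
CMP R5, 5  (cmp 3,5)
JLT top: taken
after XOR R2, 14: R2=41^14=39
after LOAD R2, [R7]: R2=M[204]=-4
after AND R2, 240: R2=(-4)&240=240
after LOAD R2, [R7]: R2=M[204]=-4
after ADD R2, 17: R2=(-4)+17=13
after ADD R7, 4: R7=204+4=208
after ADD R5, 1: R5=3+1=4
CMP R5, 5  (cmp 4,5)
JLT top: taken
after XOR R2, 14: R2=13^14=3
after LOAD R2, [R7]: R2=M[208]=25
after AND R2, 240: R2=25&240=16
after LOAD R2, [R7]: R2=M[208]=25
after ADD R2, 17: R2=25+17=42
after ADD R7, 4: R7=208+4=212
after ADD R5, 1: R5=4+1=5
CMP R5, 5  (cmp 5,5)
JLT top: not taken
STORE R2, [208] → M[208]=42
halt.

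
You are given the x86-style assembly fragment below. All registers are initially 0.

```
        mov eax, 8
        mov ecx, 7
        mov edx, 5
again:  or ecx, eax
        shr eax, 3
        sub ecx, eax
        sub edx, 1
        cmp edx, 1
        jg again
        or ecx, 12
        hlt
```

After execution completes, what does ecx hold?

mov eax, 8 → eax=8
mov ecx, 7 → ecx=7
mov edx, 5 → edx=5
or ecx, eax → ecx=7|8=15
shr eax, 3 → eax=8>>3=1
sub ecx, eax → ecx=15-1=14
sub edx, 1 → edx=5-1=4
cmp edx, 1  (cmp 4,1)
jg again: taken
or ecx, eax → ecx=14|1=15
shr eax, 3 → eax=1>>3=0
sub ecx, eax → ecx=15-0=15
sub edx, 1 → edx=4-1=3
cmp edx, 1  (cmp 3,1)
jg again: taken
or ecx, eax → ecx=15|0=15
shr eax, 3 → eax=0>>3=0
sub ecx, eax → ecx=15-0=15
sub edx, 1 → edx=3-1=2
cmp edx, 1  (cmp 2,1)
jg again: taken
or ecx, eax → ecx=15|0=15
shr eax, 3 → eax=0>>3=0
sub ecx, eax → ecx=15-0=15
sub edx, 1 → edx=2-1=1
cmp edx, 1  (cmp 1,1)
jg again: not taken
or ecx, 12 → ecx=15|12=15
halt.

15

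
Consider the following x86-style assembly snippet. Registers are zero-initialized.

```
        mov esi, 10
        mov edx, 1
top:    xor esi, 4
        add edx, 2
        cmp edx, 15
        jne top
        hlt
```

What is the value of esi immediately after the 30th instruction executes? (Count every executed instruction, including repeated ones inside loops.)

14

esi=10
edx=1
esi=10^4=14
edx=1+2=3
cmp edx, 15  (cmp 3,15)
jne top: taken
esi=14^4=10
edx=3+2=5
cmp edx, 15  (cmp 5,15)
jne top: taken
esi=10^4=14
edx=5+2=7
cmp edx, 15  (cmp 7,15)
jne top: taken
esi=14^4=10
edx=7+2=9
cmp edx, 15  (cmp 9,15)
jne top: taken
esi=10^4=14
edx=9+2=11
cmp edx, 15  (cmp 11,15)
jne top: taken
esi=14^4=10
edx=11+2=13
cmp edx, 15  (cmp 13,15)
jne top: taken
esi=10^4=14
edx=13+2=15
cmp edx, 15  (cmp 15,15)
jne top: not taken
After step 30: esi = 14.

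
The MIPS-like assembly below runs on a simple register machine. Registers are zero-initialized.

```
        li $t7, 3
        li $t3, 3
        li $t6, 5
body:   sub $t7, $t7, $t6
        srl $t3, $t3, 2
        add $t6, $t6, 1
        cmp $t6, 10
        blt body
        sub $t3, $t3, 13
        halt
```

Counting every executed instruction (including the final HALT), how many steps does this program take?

30

li $t7, 3 → $t7=3
li $t3, 3 → $t3=3
li $t6, 5 → $t6=5
sub $t7, $t7, $t6 → $t7=3-5=-2
srl $t3, $t3, 2 → $t3=3>>2=0
add $t6, $t6, 1 → $t6=5+1=6
cmp $t6, 10  (cmp 6,10)
blt body: taken
sub $t7, $t7, $t6 → $t7=(-2)-6=-8
srl $t3, $t3, 2 → $t3=0>>2=0
add $t6, $t6, 1 → $t6=6+1=7
cmp $t6, 10  (cmp 7,10)
blt body: taken
sub $t7, $t7, $t6 → $t7=(-8)-7=-15
srl $t3, $t3, 2 → $t3=0>>2=0
add $t6, $t6, 1 → $t6=7+1=8
cmp $t6, 10  (cmp 8,10)
blt body: taken
sub $t7, $t7, $t6 → $t7=(-15)-8=-23
srl $t3, $t3, 2 → $t3=0>>2=0
add $t6, $t6, 1 → $t6=8+1=9
cmp $t6, 10  (cmp 9,10)
blt body: taken
sub $t7, $t7, $t6 → $t7=(-23)-9=-32
srl $t3, $t3, 2 → $t3=0>>2=0
add $t6, $t6, 1 → $t6=9+1=10
cmp $t6, 10  (cmp 10,10)
blt body: not taken
sub $t3, $t3, 13 → $t3=0-13=-13
halt.
Total executed instructions: 30.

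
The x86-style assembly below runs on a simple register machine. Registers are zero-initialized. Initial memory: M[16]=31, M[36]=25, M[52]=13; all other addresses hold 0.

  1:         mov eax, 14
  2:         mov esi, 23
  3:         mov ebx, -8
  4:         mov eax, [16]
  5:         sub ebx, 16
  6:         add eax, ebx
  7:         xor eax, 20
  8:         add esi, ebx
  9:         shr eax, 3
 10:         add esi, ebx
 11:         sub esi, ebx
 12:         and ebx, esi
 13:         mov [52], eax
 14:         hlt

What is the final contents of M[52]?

eax=14
esi=23
ebx=-8
eax=M[16]=31
ebx=(-8)-16=-24
eax=31+(-24)=7
eax=7^20=19
esi=23+(-24)=-1
eax=19>>3=2
esi=(-1)+(-24)=-25
esi=(-25)-(-24)=-1
ebx=(-24)&(-1)=-24
mov [52], eax → M[52]=2
halt.

2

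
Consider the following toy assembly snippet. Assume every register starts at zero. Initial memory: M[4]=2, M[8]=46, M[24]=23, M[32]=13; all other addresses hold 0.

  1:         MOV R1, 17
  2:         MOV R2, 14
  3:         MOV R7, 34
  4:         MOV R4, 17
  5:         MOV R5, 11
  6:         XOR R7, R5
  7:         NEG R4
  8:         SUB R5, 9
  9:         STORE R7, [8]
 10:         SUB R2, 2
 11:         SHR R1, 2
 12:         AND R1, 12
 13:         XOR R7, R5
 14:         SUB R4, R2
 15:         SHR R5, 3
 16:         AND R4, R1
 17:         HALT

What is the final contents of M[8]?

R1=17
R2=14
R7=34
R4=17
R5=11
R7=34^11=41
R4=-(17)=-17
R5=11-9=2
STORE R7, [8] → M[8]=41
R2=14-2=12
R1=17>>2=4
R1=4&12=4
R7=41^2=43
R4=(-17)-12=-29
R5=2>>3=0
R4=(-29)&4=0
halt.

41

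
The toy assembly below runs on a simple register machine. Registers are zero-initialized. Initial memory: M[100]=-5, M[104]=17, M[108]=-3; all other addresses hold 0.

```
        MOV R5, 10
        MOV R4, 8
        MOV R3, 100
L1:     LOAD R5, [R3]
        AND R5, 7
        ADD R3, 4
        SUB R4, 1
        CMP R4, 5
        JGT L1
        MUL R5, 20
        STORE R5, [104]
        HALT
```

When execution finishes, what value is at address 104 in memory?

100

after MOV R5, 10: R5=10
after MOV R4, 8: R4=8
after MOV R3, 100: R3=100
after LOAD R5, [R3]: R5=M[100]=-5
after AND R5, 7: R5=(-5)&7=3
after ADD R3, 4: R3=100+4=104
after SUB R4, 1: R4=8-1=7
CMP R4, 5  (cmp 7,5)
JGT L1: taken
after LOAD R5, [R3]: R5=M[104]=17
after AND R5, 7: R5=17&7=1
after ADD R3, 4: R3=104+4=108
after SUB R4, 1: R4=7-1=6
CMP R4, 5  (cmp 6,5)
JGT L1: taken
after LOAD R5, [R3]: R5=M[108]=-3
after AND R5, 7: R5=(-3)&7=5
after ADD R3, 4: R3=108+4=112
after SUB R4, 1: R4=6-1=5
CMP R4, 5  (cmp 5,5)
JGT L1: not taken
after MUL R5, 20: R5=5*20=100
STORE R5, [104] → M[104]=100
halt.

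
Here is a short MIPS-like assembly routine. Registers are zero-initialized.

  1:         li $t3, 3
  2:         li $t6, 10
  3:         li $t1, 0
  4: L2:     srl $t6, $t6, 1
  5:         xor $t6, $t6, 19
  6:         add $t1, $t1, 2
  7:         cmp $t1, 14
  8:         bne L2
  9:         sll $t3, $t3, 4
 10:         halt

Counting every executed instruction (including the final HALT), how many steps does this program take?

li $t3, 3 → $t3=3
li $t6, 10 → $t6=10
li $t1, 0 → $t1=0
srl $t6, $t6, 1 → $t6=10>>1=5
xor $t6, $t6, 19 → $t6=5^19=22
add $t1, $t1, 2 → $t1=0+2=2
cmp $t1, 14  (cmp 2,14)
bne L2: taken
srl $t6, $t6, 1 → $t6=22>>1=11
xor $t6, $t6, 19 → $t6=11^19=24
add $t1, $t1, 2 → $t1=2+2=4
cmp $t1, 14  (cmp 4,14)
bne L2: taken
srl $t6, $t6, 1 → $t6=24>>1=12
xor $t6, $t6, 19 → $t6=12^19=31
add $t1, $t1, 2 → $t1=4+2=6
cmp $t1, 14  (cmp 6,14)
bne L2: taken
srl $t6, $t6, 1 → $t6=31>>1=15
xor $t6, $t6, 19 → $t6=15^19=28
add $t1, $t1, 2 → $t1=6+2=8
cmp $t1, 14  (cmp 8,14)
bne L2: taken
srl $t6, $t6, 1 → $t6=28>>1=14
xor $t6, $t6, 19 → $t6=14^19=29
add $t1, $t1, 2 → $t1=8+2=10
cmp $t1, 14  (cmp 10,14)
bne L2: taken
srl $t6, $t6, 1 → $t6=29>>1=14
xor $t6, $t6, 19 → $t6=14^19=29
add $t1, $t1, 2 → $t1=10+2=12
cmp $t1, 14  (cmp 12,14)
bne L2: taken
srl $t6, $t6, 1 → $t6=29>>1=14
xor $t6, $t6, 19 → $t6=14^19=29
add $t1, $t1, 2 → $t1=12+2=14
cmp $t1, 14  (cmp 14,14)
bne L2: not taken
sll $t3, $t3, 4 → $t3=3<<4=48
halt.
Total executed instructions: 40.

40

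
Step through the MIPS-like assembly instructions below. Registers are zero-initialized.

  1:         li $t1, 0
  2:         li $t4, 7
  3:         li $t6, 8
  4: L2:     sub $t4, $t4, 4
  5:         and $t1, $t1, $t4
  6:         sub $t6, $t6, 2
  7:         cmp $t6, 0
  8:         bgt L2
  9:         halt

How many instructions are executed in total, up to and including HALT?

24

li $t1, 0 → $t1=0
li $t4, 7 → $t4=7
li $t6, 8 → $t6=8
sub $t4, $t4, 4 → $t4=7-4=3
and $t1, $t1, $t4 → $t1=0&3=0
sub $t6, $t6, 2 → $t6=8-2=6
cmp $t6, 0  (cmp 6,0)
bgt L2: taken
sub $t4, $t4, 4 → $t4=3-4=-1
and $t1, $t1, $t4 → $t1=0&(-1)=0
sub $t6, $t6, 2 → $t6=6-2=4
cmp $t6, 0  (cmp 4,0)
bgt L2: taken
sub $t4, $t4, 4 → $t4=(-1)-4=-5
and $t1, $t1, $t4 → $t1=0&(-5)=0
sub $t6, $t6, 2 → $t6=4-2=2
cmp $t6, 0  (cmp 2,0)
bgt L2: taken
sub $t4, $t4, 4 → $t4=(-5)-4=-9
and $t1, $t1, $t4 → $t1=0&(-9)=0
sub $t6, $t6, 2 → $t6=2-2=0
cmp $t6, 0  (cmp 0,0)
bgt L2: not taken
halt.
Total executed instructions: 24.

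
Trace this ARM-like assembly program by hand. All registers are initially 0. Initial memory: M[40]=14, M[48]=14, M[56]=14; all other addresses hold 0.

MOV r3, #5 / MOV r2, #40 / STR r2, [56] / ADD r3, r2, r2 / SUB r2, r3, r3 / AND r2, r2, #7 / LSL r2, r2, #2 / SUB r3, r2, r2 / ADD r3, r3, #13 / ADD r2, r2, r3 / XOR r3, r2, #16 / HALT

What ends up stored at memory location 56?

MOV r3, #5 → r3=5
MOV r2, #40 → r2=40
STR r2, [56] → M[56]=40
ADD r3, r2, r2 → r3=40+40=80
SUB r2, r3, r3 → r2=80-80=0
AND r2, r2, #7 → r2=0&7=0
LSL r2, r2, #2 → r2=0<<2=0
SUB r3, r2, r2 → r3=0-0=0
ADD r3, r3, #13 → r3=0+13=13
ADD r2, r2, r3 → r2=0+13=13
XOR r3, r2, #16 → r3=13^16=29
halt.

40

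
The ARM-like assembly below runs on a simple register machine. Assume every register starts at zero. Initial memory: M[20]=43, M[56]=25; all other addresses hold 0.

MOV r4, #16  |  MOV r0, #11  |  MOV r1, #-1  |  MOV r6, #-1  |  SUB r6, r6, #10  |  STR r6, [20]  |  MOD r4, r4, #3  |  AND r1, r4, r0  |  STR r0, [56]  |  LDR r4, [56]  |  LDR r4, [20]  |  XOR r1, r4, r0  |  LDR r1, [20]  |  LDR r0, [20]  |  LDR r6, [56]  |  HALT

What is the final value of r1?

MOV r4, #16 → r4=16
MOV r0, #11 → r0=11
MOV r1, #-1 → r1=-1
MOV r6, #-1 → r6=-1
SUB r6, r6, #10 → r6=(-1)-10=-11
STR r6, [20] → M[20]=-11
MOD r4, r4, #3 → r4=16%3=1
AND r1, r4, r0 → r1=1&11=1
STR r0, [56] → M[56]=11
LDR r4, [56] → r4=M[56]=11
LDR r4, [20] → r4=M[20]=-11
XOR r1, r4, r0 → r1=(-11)^11=-2
LDR r1, [20] → r1=M[20]=-11
LDR r0, [20] → r0=M[20]=-11
LDR r6, [56] → r6=M[56]=11
halt.

-11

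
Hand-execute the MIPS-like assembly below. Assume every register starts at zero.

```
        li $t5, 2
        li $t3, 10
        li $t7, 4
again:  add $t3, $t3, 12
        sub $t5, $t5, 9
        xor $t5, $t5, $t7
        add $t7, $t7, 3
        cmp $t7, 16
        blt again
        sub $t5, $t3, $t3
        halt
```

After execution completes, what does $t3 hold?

after li $t5, 2: $t5=2
after li $t3, 10: $t3=10
after li $t7, 4: $t7=4
after add $t3, $t3, 12: $t3=10+12=22
after sub $t5, $t5, 9: $t5=2-9=-7
after xor $t5, $t5, $t7: $t5=(-7)^4=-3
after add $t7, $t7, 3: $t7=4+3=7
cmp $t7, 16  (cmp 7,16)
blt again: taken
after add $t3, $t3, 12: $t3=22+12=34
after sub $t5, $t5, 9: $t5=(-3)-9=-12
after xor $t5, $t5, $t7: $t5=(-12)^7=-13
after add $t7, $t7, 3: $t7=7+3=10
cmp $t7, 16  (cmp 10,16)
blt again: taken
after add $t3, $t3, 12: $t3=34+12=46
after sub $t5, $t5, 9: $t5=(-13)-9=-22
after xor $t5, $t5, $t7: $t5=(-22)^10=-32
after add $t7, $t7, 3: $t7=10+3=13
cmp $t7, 16  (cmp 13,16)
blt again: taken
after add $t3, $t3, 12: $t3=46+12=58
after sub $t5, $t5, 9: $t5=(-32)-9=-41
after xor $t5, $t5, $t7: $t5=(-41)^13=-38
after add $t7, $t7, 3: $t7=13+3=16
cmp $t7, 16  (cmp 16,16)
blt again: not taken
after sub $t5, $t3, $t3: $t5=58-58=0
halt.

58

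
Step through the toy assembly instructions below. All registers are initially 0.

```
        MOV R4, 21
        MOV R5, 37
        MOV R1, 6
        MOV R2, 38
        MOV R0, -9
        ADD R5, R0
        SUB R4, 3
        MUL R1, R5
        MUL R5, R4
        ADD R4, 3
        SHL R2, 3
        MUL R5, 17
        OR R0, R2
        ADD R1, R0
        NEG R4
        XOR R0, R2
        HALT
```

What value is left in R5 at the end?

after MOV R4, 21: R4=21
after MOV R5, 37: R5=37
after MOV R1, 6: R1=6
after MOV R2, 38: R2=38
after MOV R0, -9: R0=-9
after ADD R5, R0: R5=37+(-9)=28
after SUB R4, 3: R4=21-3=18
after MUL R1, R5: R1=6*28=168
after MUL R5, R4: R5=28*18=504
after ADD R4, 3: R4=18+3=21
after SHL R2, 3: R2=38<<3=304
after MUL R5, 17: R5=504*17=8568
after OR R0, R2: R0=(-9)|304=-9
after ADD R1, R0: R1=168+(-9)=159
after NEG R4: R4=-(21)=-21
after XOR R0, R2: R0=(-9)^304=-313
halt.

8568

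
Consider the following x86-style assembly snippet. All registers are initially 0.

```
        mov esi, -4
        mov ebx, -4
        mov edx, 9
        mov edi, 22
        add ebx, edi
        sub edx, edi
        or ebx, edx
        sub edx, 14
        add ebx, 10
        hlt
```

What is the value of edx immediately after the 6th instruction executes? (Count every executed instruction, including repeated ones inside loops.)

-13

mov esi, -4 → esi=-4
mov ebx, -4 → ebx=-4
mov edx, 9 → edx=9
mov edi, 22 → edi=22
add ebx, edi → ebx=(-4)+22=18
sub edx, edi → edx=9-22=-13
After step 6: edx = -13.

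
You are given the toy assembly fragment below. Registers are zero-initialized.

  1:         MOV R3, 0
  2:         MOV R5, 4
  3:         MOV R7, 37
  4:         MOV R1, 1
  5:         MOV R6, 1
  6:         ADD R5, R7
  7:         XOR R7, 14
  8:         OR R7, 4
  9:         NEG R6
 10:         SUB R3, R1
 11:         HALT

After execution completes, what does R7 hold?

MOV R3, 0 → R3=0
MOV R5, 4 → R5=4
MOV R7, 37 → R7=37
MOV R1, 1 → R1=1
MOV R6, 1 → R6=1
ADD R5, R7 → R5=4+37=41
XOR R7, 14 → R7=37^14=43
OR R7, 4 → R7=43|4=47
NEG R6 → R6=-(1)=-1
SUB R3, R1 → R3=0-1=-1
halt.

47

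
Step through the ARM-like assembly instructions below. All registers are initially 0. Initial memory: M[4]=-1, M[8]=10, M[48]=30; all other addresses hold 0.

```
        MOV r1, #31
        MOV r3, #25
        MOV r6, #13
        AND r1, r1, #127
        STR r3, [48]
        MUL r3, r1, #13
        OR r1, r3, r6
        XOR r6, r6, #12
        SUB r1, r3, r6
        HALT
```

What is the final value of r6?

1

r1=31
r3=25
r6=13
r1=31&127=31
STR r3, [48] → M[48]=25
r3=31*13=403
r1=403|13=415
r6=13^12=1
r1=403-1=402
halt.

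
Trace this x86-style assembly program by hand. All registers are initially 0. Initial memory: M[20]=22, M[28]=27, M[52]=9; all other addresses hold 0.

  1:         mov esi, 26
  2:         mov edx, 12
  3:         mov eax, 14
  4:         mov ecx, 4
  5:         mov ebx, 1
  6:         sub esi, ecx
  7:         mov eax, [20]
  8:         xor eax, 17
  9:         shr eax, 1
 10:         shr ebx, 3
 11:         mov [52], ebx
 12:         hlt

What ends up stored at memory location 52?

mov esi, 26 → esi=26
mov edx, 12 → edx=12
mov eax, 14 → eax=14
mov ecx, 4 → ecx=4
mov ebx, 1 → ebx=1
sub esi, ecx → esi=26-4=22
mov eax, [20] → eax=M[20]=22
xor eax, 17 → eax=22^17=7
shr eax, 1 → eax=7>>1=3
shr ebx, 3 → ebx=1>>3=0
mov [52], ebx → M[52]=0
halt.

0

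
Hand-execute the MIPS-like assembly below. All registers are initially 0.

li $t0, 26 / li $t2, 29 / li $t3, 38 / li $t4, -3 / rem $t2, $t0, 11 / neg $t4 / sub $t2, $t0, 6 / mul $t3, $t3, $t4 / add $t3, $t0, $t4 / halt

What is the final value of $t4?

3

li $t0, 26 → $t0=26
li $t2, 29 → $t2=29
li $t3, 38 → $t3=38
li $t4, -3 → $t4=-3
rem $t2, $t0, 11 → $t2=26%11=4
neg $t4 → $t4=-(-3)=3
sub $t2, $t0, 6 → $t2=26-6=20
mul $t3, $t3, $t4 → $t3=38*3=114
add $t3, $t0, $t4 → $t3=26+3=29
halt.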